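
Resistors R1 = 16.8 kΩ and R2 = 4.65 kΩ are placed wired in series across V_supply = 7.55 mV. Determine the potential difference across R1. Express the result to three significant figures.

Total series resistance ΣR = 16.8 + 4.65 = 21.45 kΩ.
By the voltage-divider rule, V = 7.55 × 16.80/21.45 = 5.913 mV.

V ≈ 5.91 mV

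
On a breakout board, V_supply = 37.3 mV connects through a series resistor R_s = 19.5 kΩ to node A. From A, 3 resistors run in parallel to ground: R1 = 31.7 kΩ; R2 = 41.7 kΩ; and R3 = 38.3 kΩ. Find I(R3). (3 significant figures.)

Combine the parallel branches: R_p = (1/31.7 + 1/41.7 + 1/38.3)⁻¹ = 12.25 kΩ.
V_A = 37.3 × 12.25/31.75 = 14.39 mV.
I(R3) = V_A / R3 = 14.39/38.3 = 0.3757 µA.

I ≈ 0.376 µA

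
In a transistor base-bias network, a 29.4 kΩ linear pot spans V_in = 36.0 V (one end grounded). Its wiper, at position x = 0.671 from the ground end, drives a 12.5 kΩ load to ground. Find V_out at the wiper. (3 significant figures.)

Split the track: R_lower = x·R_p = 19.73 kΩ, R_upper = (1−x)·R_p = 9.673 kΩ.
(x·R_p) ‖ R_L = 7.652 kΩ.
Then V_out = V_in · 7.652/(9.673 + 7.652) = 15.90 V.

V_out ≈ 15.9 V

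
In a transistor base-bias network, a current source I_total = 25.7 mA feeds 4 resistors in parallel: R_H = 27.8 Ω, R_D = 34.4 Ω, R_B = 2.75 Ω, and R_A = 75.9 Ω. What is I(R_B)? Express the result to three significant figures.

ΣG = 1/27.8 + 1/34.4 + 1/2.75 + 1/75.9 = 0.4419.
R_B takes the fraction G_k/ΣG = 0.3636/0.4419 = 0.8230, so I = 25.7 × 0.8230 = 21.15 mA.

I ≈ 21.2 mA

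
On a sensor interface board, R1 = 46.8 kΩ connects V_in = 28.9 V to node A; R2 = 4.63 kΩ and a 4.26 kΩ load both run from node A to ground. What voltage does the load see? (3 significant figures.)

The load sits in parallel with R2, giving an effective lower resistance R2' = R2·R_L/(R2+R_L) = 2.219 kΩ.
Then V_out = V_in · R2'/(R1 + R2') = 28.9 × 2.219/49.02 = 1.308 V.

V_out ≈ 1.31 V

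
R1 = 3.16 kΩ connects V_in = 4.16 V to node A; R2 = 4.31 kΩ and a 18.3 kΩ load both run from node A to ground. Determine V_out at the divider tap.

R2 ‖ R_L = (4.31 × 18.3)/(4.31 + 18.3) = 3.488 kΩ.
Voltage divider with the loaded lower leg: V_out = 4.16 × 3.488/(3.16 + 3.488) = 4.16 × 0.5247 = 2.183 V.
(Unloaded it would be 2.40 V; the load pulls it down.)

V_out ≈ 2.18 V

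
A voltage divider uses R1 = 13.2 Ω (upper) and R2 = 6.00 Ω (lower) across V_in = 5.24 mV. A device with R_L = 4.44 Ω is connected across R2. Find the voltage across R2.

V_out ≈ 0.849 mV

The load sits in parallel with R2, giving an effective lower resistance R2' = R2·R_L/(R2+R_L) = 2.552 Ω.
Then V_out = V_in · R2'/(R1 + R2') = 5.24 × 2.552/15.75 = 0.8489 mV.
(Unloaded it would be 1.64 mV; the load pulls it down.)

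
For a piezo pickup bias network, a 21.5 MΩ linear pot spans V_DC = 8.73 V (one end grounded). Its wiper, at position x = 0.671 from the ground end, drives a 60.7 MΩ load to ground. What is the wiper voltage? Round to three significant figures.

The pot divides into 7.073 MΩ above the wiper and 14.43 MΩ below.
(x·R_p) ‖ R_L = 11.66 MΩ.
Then V_out = V_DC · 11.66/(7.073 + 11.66) = 5.433 V.

V_out ≈ 5.43 V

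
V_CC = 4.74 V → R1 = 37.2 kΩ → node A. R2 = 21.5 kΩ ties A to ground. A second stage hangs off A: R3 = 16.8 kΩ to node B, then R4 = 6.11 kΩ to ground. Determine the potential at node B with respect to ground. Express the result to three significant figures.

Node A sees R2 in parallel with the series input of stage 2, R3 + R4 = 22.91 kΩ.
Effective lower resistance at A: R2 ‖ 22.91 = 11.09 kΩ.
V_A = 4.74 × 11.09/(37.2 + 11.09) = 1.089 V.
Then the unloaded second divider: V_B = V_A × R4/(R3+R4) = 1.089 × 0.2667 = 0.2903 V.

V_B ≈ 0.290 V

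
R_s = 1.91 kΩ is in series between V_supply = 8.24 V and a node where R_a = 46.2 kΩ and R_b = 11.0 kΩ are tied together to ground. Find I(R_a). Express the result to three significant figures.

I ≈ 0.147 mA

Equivalent of the parallel group: R_p = 8.885 kΩ.
V_A = 8.24 × 8.885/10.79 = 6.782 V.
Branch current I = V_A/R_a = 6.782/46.2 = 0.1468 mA.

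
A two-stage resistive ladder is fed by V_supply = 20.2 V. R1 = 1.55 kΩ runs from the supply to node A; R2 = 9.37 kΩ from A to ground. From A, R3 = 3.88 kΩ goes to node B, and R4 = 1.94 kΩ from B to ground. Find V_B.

V_B ≈ 4.70 V

Node A sees R2 in parallel with the series input of stage 2, R3 + R4 = 5.820 kΩ.
Effective lower resistance at A: R2 ‖ 5.820 = 3.590 kΩ.
First divider: V_A = V_supply · 3.590/(1.55 + 3.590) = 14.11 V.
V_B = V_A × 0.3333 = 4.703 V.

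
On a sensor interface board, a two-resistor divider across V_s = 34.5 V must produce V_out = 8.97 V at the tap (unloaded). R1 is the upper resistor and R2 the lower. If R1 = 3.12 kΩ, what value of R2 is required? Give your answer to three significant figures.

R2 ≈ 1.10 kΩ

Required fraction k = V_out/V_s = 0.2600.
Rearranging, R2 = R1·k/(1−k) = 3.12 × 0.3514 = 1.096 kΩ.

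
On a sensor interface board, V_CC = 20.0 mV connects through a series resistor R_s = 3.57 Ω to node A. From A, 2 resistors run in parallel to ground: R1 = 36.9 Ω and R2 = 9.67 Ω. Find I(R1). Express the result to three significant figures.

I ≈ 0.370 mA

Equivalent of the parallel group: R_p = 7.662 Ω.
V_A by voltage divider: V_A = 20.0 × 7.662/(3.57 + 7.662) = 13.64 mV.
Branch current I = V_A/R1 = 13.64/36.9 = 0.3697 mA.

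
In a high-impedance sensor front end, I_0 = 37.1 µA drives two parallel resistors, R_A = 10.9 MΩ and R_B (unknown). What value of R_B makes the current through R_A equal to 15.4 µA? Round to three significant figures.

In a two-way split, I_A/I_0 = R_B/(R_A + R_B).
15.4/37.1 = R_B/(R_A + R_B) → R_B = R_A · (0.4151)/(1 − 0.4151) = 10.9 × 0.7097 = 7.735 MΩ.

R_B ≈ 7.74 MΩ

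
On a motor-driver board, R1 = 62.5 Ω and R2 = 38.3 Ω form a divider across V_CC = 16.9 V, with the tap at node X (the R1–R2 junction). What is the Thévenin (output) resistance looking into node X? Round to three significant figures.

R_th ≈ 23.7 Ω

Looking into X with the source shorted: R_th = R1·R2/(R1+R2) = 62.50 × 38.3/100.8 = 23.75 Ω.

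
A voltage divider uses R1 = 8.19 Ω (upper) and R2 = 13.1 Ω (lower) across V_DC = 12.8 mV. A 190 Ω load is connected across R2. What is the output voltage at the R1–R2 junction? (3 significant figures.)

The load sits in parallel with R2, giving an effective lower resistance R2' = R2·R_L/(R2+R_L) = 12.26 Ω.
Now apply the divider: V_out = 12.8 × 0.5994 = 7.672 mV.

V_out ≈ 7.67 mV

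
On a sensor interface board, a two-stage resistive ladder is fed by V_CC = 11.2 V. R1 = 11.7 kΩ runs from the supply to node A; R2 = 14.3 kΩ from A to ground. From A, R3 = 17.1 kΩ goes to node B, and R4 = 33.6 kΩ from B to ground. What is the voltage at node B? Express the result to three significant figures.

V_B ≈ 3.62 V

The second stage (R3 + R4 = 50.70 kΩ) loads node A in parallel with R2.
R2 ‖ (R3+R4) = 11.15 kΩ.
First divider: V_A = V_CC · 11.15/(11.7 + 11.15) = 5.466 V.
Stage 2 is unloaded, so V_B = V_A · R4/(R3+R4) = 5.466 × 33.6/50.70 = 3.623 V.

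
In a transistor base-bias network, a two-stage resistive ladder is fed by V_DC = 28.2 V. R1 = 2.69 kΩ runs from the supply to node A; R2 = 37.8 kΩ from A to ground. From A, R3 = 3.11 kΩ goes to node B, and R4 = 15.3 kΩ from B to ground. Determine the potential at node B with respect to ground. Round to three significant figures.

V_B ≈ 19.3 V

Node A sees R2 in parallel with the series input of stage 2, R3 + R4 = 18.41 kΩ.
R2 ‖ (R3+R4) = 12.38 kΩ.
First divider: V_A = V_DC · 12.38/(2.69 + 12.38) = 23.17 V.
V_B = V_A × 0.8311 = 19.25 V.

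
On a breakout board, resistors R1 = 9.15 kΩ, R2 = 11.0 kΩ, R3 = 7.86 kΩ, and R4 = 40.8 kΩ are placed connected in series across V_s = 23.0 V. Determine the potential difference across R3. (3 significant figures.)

V ≈ 2.63 V

Series total: ΣR = 9.15 + 11.0 + 7.86 + 40.8 = 68.81 kΩ.
By the voltage-divider rule, V = 23.0 × 7.860/68.81 = 2.627 V.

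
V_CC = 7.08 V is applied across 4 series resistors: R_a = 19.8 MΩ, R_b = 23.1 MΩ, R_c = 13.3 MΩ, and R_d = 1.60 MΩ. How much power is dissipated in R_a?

Series current I = V_CC/ΣR = 7.08/57.80 = 0.1225 µA.
P(R_a) = I²·R_a = (0.1225)² × 19.8 = 0.2971 µW.

P ≈ 0.297 µW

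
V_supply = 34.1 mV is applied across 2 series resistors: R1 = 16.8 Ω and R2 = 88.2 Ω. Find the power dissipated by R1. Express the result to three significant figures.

P ≈ 1.77 µW

Series current I = V_supply/ΣR = 34.1/105.0 = 0.3248 mA.
P(R1) = I²·R1 = (0.3248)² × 16.8 = 1.772 µW.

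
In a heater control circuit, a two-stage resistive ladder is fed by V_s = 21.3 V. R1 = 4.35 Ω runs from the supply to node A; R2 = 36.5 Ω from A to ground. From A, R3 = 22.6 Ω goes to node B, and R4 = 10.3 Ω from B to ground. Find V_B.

V_B ≈ 5.33 V

Node A sees R2 in parallel with the series input of stage 2, R3 + R4 = 32.90 Ω.
Effective lower resistance at A: R2 ‖ 32.90 = 17.30 Ω.
So V_A = 21.3 × 0.7991 = 17.02 V.
Then the unloaded second divider: V_B = V_A × R4/(R3+R4) = 17.02 × 0.3131 = 5.329 V.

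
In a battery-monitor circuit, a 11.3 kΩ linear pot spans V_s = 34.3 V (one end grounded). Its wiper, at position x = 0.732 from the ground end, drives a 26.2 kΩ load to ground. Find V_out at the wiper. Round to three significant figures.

V_out ≈ 23.1 V

Split the track: R_lower = x·R_p = 8.272 kΩ, R_upper = (1−x)·R_p = 3.028 kΩ.
Lower segment in parallel with the load: 8.272 ‖ 26.2 = 6.287 kΩ.
V_out = 34.3 × 6.287/(3.028 + 6.287) = 23.15 V.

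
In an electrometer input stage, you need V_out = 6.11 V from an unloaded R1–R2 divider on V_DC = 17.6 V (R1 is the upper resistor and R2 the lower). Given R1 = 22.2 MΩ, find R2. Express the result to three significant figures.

V_out/V_DC = R2/(R1+R2) = 0.3472.
So R2 = R1 · V_out/(V_DC − V_out) = 22.2 × 6.11/(17.6 − 6.11) = 22.2 × 0.5318 = 11.81 MΩ.

R2 ≈ 11.8 MΩ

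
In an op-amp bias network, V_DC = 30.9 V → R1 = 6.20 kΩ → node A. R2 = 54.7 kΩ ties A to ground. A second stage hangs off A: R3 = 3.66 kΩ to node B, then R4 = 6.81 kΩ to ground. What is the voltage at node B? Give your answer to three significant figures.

V_B ≈ 11.8 V

Node A sees R2 in parallel with the series input of stage 2, R3 + R4 = 10.47 kΩ.
Effective lower resistance at A: R2 ‖ 10.47 = 8.788 kΩ.
So V_A = 30.9 × 0.5863 = 18.12 V.
Then the unloaded second divider: V_B = V_A × R4/(R3+R4) = 18.12 × 0.6504 = 11.78 V.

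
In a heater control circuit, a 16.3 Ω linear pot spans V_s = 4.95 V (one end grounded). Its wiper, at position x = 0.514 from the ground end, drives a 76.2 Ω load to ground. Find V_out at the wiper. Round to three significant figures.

V_out ≈ 2.42 V

Lower segment x·R_p = 8.378 Ω; upper segment (1−x)·R_p = 7.922 Ω.
(x·R_p) ‖ R_L = 7.548 Ω.
Loaded-divider output: V_out = 4.95 × 0.4879 = 2.415 V.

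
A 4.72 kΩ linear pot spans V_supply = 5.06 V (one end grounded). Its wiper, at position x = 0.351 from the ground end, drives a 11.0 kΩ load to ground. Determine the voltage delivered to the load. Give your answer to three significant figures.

V_out ≈ 1.62 V

Lower segment x·R_p = 1.657 kΩ; upper segment (1−x)·R_p = 3.063 kΩ.
Lower segment in parallel with the load: 1.657 ‖ 11.0 = 1.440 kΩ.
V_out = 5.06 × 1.440/(3.063 + 1.440) = 1.618 V.
(Unloaded: V_out = x·V_supply = 1.78 V.)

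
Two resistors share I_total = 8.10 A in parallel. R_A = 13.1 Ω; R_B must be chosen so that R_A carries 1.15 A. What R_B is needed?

The fraction through R_A equals R_B/(R_A+R_B).
With f = 0.1420, R_B = R_A · f/(1−f) = 13.1 × 0.1655 = 2.168 Ω.

R_B ≈ 2.17 Ω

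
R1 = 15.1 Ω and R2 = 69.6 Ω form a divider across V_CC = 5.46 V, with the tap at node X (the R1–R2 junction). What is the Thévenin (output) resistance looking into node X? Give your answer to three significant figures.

Looking into X with the source shorted: R_th = R1·R2/(R1+R2) = 15.10 × 69.6/84.70 = 12.41 Ω.

R_th ≈ 12.4 Ω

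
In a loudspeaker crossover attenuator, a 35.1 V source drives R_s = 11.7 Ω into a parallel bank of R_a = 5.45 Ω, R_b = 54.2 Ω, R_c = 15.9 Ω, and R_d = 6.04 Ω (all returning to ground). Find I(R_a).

Equivalent of the parallel group: R_p = 2.323 Ω.
V_A by voltage divider: V_A = 35.1 × 2.323/(11.7 + 2.323) = 5.816 V.
Branch current I = V_A/R_a = 5.816/5.45 = 1.067 A.

I ≈ 1.07 A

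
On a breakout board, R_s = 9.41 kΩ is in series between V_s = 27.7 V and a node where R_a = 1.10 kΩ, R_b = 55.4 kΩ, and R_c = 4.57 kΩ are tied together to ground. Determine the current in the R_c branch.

Parallel bank: R_p = 1/(1/1.10 + 1/55.4 + 1/4.57) = 0.8726 kΩ.
V_A by voltage divider: V_A = 27.7 × 0.8726/(9.41 + 0.8726) = 2.351 V.
Branch current I = V_A/R_c = 2.351/4.57 = 0.5144 mA.
(Check via current divider: I_total = 2.694 mA; share G_k/ΣG = 0.1909 → same result.)

I ≈ 0.514 mA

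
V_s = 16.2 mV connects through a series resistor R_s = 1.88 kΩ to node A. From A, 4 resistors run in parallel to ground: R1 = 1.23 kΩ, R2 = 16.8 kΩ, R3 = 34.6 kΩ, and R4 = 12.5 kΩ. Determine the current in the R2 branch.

Combine the parallel branches: R_p = (1/1.23 + 1/16.8 + 1/34.6 + 1/12.5)⁻¹ = 1.019 kΩ.
V_A = 16.2 × 1.019/2.899 = 5.694 mV.
Branch current I = V_A/R2 = 5.694/16.8 = 0.3389 µA.

I ≈ 0.339 µA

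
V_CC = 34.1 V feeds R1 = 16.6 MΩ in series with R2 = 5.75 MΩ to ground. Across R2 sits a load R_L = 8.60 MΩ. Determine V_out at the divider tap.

First combine the lower leg with the load: R2 ‖ R_L = 3.446 MΩ.
Now apply the divider: V_out = 34.1 × 0.1719 = 5.862 V.
(Unloaded it would be 8.77 V; the load pulls it down.)

V_out ≈ 5.86 V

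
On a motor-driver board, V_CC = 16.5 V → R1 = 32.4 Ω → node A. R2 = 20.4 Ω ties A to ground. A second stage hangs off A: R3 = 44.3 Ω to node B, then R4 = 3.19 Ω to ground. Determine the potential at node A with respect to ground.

Looking into the second stage from A: R3 + R4 = 47.49 Ω appears in parallel with R2.
R2 ‖ (R3+R4) = 14.27 Ω.
So V_A = 16.5 × 0.3058 = 5.045 V.

V_A ≈ 5.05 V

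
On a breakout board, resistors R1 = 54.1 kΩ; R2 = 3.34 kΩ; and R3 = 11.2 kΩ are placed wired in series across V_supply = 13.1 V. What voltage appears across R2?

V ≈ 0.637 V

Series total: ΣR = 54.1 + 3.34 + 11.2 = 68.64 kΩ.
Voltage divider: V = V_supply · (3.340 / 68.64) = 13.1 × 0.04866 = 0.6374 V.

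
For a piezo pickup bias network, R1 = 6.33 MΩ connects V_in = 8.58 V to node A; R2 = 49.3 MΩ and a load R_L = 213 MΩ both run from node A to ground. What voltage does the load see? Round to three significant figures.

V_out ≈ 7.41 V

First combine the lower leg with the load: R2 ‖ R_L = 40.03 MΩ.
Voltage divider with the loaded lower leg: V_out = 8.58 × 40.03/(6.33 + 40.03) = 8.58 × 0.8635 = 7.409 V.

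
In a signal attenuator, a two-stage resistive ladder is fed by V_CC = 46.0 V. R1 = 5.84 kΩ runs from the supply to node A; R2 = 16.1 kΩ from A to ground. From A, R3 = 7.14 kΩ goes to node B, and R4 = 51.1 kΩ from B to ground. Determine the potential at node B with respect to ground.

The second stage (R3 + R4 = 58.24 kΩ) loads node A in parallel with R2.
Effective lower resistance at A: R2 ‖ 58.24 = 12.61 kΩ.
So V_A = 46.0 × 0.6835 = 31.44 V.
Stage 2 is unloaded, so V_B = V_A · R4/(R3+R4) = 31.44 × 51.1/58.24 = 27.59 V.

V_B ≈ 27.6 V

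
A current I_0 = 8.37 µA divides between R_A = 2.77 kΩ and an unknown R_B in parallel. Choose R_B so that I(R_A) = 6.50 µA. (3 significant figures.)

The fraction through R_A equals R_B/(R_A+R_B).
6.50/8.37 = R_B/(R_A + R_B) → R_B = R_A · (0.7766)/(1 − 0.7766) = 2.77 × 3.476 = 9.628 kΩ.

R_B ≈ 9.63 kΩ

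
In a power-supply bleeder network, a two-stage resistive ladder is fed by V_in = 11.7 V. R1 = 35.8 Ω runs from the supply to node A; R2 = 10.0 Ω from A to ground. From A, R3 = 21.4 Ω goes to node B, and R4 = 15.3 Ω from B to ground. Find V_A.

Looking into the second stage from A: R3 + R4 = 36.70 Ω appears in parallel with R2.
Effective lower resistance at A: R2 ‖ 36.70 = 7.859 Ω.
V_A = 11.7 × 7.859/(35.8 + 7.859) = 2.106 V.

V_A ≈ 2.11 V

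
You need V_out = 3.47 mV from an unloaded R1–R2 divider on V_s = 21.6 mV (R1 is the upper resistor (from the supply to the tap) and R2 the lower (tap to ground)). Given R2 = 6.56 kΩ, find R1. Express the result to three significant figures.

R1 ≈ 34.3 kΩ

Required fraction k = V_out/V_s = 0.1606.
R1 = R2·(1/k − 1) = 6.56 × 5.225 = 34.27 kΩ.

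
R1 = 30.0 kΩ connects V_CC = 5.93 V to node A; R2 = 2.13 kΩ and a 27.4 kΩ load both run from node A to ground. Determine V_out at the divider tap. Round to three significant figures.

V_out ≈ 0.367 V

R2 ‖ R_L = (2.13 × 27.4)/(2.13 + 27.4) = 1.976 kΩ.
Then V_out = V_CC · R2'/(R1 + R2') = 5.93 × 1.976/31.98 = 0.3665 V.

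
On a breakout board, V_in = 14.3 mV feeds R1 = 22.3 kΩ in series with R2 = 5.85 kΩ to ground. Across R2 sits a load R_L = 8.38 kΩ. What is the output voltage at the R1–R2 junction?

R2 ‖ R_L = (5.85 × 8.38)/(5.85 + 8.38) = 3.445 kΩ.
Now apply the divider: V_out = 14.3 × 0.1338 = 1.914 mV.

V_out ≈ 1.91 mV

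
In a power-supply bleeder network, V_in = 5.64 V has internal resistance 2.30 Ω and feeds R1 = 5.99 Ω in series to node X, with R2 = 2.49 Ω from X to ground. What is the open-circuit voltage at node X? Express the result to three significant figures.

R1' = 2.30 + 5.99 = 8.290 Ω (source resistance + R1).
With X open, the divider is unloaded: V_th = 5.64 × 2.49/10.78 = 1.303 V.

V_th ≈ 1.30 V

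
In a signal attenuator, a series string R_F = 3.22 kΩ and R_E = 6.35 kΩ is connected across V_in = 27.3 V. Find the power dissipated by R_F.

P ≈ 26.2 mW

Series current I = V_in/ΣR = 27.3/9.570 = 2.853 mA.
P = I²R = 8.138 × 3.22 = 26.20 mW.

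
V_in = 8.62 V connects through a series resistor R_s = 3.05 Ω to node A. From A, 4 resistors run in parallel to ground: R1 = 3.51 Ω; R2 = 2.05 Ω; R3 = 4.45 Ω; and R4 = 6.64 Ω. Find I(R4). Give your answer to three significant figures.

I ≈ 0.288 A

Equivalent of the parallel group: R_p = 0.8711 Ω.
Node voltage V_A = V_in · R_p/(R_s + R_p) = 8.62 × 0.2221 = 1.915 V.
Branch current I = V_A/R4 = 1.915/6.64 = 0.2884 A.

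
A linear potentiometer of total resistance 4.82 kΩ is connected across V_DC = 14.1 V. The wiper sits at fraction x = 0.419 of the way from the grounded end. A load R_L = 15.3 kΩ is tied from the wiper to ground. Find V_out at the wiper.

V_out ≈ 5.49 V

Split the track: R_lower = x·R_p = 2.020 kΩ, R_upper = (1−x)·R_p = 2.800 kΩ.
Lower segment in parallel with the load: 2.020 ‖ 15.3 = 1.784 kΩ.
Loaded-divider output: V_out = 14.1 × 0.3892 = 5.487 V.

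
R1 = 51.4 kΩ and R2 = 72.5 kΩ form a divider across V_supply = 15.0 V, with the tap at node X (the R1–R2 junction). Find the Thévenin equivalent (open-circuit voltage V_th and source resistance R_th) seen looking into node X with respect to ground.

Open-circuit (no load on X): V_th = V_supply · R2/(R1 + R2) = 15.0 × 72.5/(51.40 + 72.5) = 8.777 V.
Looking into X with the source shorted: R_th = R1·R2/(R1+R2) = 51.40 × 72.5/123.9 = 30.08 kΩ.

V_th ≈ 8.78 V, R_th ≈ 30.1 kΩ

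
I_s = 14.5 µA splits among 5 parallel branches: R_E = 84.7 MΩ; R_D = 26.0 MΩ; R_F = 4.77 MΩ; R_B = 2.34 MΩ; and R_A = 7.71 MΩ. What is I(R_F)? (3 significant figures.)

ΣG = 1/84.7 + 1/26.0 + 1/4.77 + 1/2.34 + 1/7.71 = 0.8170.
By the current-divider rule, I = I_s · G_k/ΣG = 14.5 × 0.2566 = 3.721 µA.

I ≈ 3.72 µA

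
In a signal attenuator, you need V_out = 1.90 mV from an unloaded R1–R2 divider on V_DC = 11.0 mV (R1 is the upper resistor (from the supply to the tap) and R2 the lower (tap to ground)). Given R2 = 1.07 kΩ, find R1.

Required fraction k = V_out/V_DC = 0.1727.
R1 = R2·(1/k − 1) = 1.07 × 4.789 = 5.125 kΩ.

R1 ≈ 5.12 kΩ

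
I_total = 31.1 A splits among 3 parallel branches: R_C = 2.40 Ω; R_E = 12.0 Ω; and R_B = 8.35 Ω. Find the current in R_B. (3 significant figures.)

I ≈ 6.01 A

Conductances: ΣG = 1/2.40 + 1/12.0 + 1/8.35 = 0.6198 (1/Ω).
By the current-divider rule, I = I_total · G_k/ΣG = 31.1 × 0.1932 = 6.010 A.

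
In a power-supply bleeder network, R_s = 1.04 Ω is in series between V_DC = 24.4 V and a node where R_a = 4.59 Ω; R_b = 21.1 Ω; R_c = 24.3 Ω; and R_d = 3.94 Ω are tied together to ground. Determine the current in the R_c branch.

I ≈ 0.634 A

Equivalent of the parallel group: R_p = 1.785 Ω.
V_A = 24.4 × 1.785/2.825 = 15.42 V.
I(R_c) = V_A / R_c = 15.42/24.3 = 0.6345 A.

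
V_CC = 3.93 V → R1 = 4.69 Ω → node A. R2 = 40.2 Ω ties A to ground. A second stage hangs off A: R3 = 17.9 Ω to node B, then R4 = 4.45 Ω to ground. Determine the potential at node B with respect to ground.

V_B ≈ 0.590 V

The second stage (R3 + R4 = 22.35 Ω) loads node A in parallel with R2.
R2 ‖ (R3+R4) = 14.36 Ω.
V_A = 3.93 × 14.36/(4.69 + 14.36) = 2.963 V.
Stage 2 is unloaded, so V_B = V_A · R4/(R3+R4) = 2.963 × 4.45/22.35 = 0.5899 V.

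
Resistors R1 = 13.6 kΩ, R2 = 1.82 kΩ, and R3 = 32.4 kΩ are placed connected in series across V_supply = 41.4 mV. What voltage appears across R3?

Series total: ΣR = 13.6 + 1.82 + 32.4 = 47.82 kΩ.
V = V_supply · R/ΣR = 41.4 × 0.6775 = 28.05 mV.

V ≈ 28.1 mV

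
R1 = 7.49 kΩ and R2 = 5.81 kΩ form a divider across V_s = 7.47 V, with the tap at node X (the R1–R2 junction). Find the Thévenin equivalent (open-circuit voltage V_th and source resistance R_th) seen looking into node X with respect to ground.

Open-circuit (no load on X): V_th = V_s · R2/(R1 + R2) = 7.47 × 5.81/(7.490 + 5.81) = 3.263 V.
With V_s suppressed (replaced by a short), R_th = R1 ‖ R2 = (7.490 × 5.81)/(7.490 + 5.81) = 3.272 kΩ.

V_th ≈ 3.26 V, R_th ≈ 3.27 kΩ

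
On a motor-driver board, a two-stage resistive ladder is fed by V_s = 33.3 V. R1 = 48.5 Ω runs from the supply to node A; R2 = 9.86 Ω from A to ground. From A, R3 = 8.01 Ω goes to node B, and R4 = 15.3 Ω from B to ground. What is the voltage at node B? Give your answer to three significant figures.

Looking into the second stage from A: R3 + R4 = 23.31 Ω appears in parallel with R2.
R2 ‖ (R3+R4) = 6.929 Ω.
First divider: V_A = V_s · 6.929/(48.5 + 6.929) = 4.163 V.
Then the unloaded second divider: V_B = V_A × R4/(R3+R4) = 4.163 × 0.6564 = 2.732 V.

V_B ≈ 2.73 V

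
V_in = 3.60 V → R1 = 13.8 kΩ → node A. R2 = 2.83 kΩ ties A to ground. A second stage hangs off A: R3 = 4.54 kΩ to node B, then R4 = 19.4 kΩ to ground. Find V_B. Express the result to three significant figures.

V_B ≈ 0.452 V

The second stage (R3 + R4 = 23.94 kΩ) loads node A in parallel with R2.
R2 ‖ (R3+R4) = 2.531 kΩ.
So V_A = 3.60 × 0.1550 = 0.5579 V.
Then the unloaded second divider: V_B = V_A × R4/(R3+R4) = 0.5579 × 0.8104 = 0.4521 V.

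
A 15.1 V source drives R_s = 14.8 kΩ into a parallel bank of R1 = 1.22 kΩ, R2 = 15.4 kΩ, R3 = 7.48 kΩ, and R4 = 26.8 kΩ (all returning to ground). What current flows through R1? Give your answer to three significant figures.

I ≈ 0.745 mA

Combine the parallel branches: R_p = (1/1.22 + 1/15.4 + 1/7.48 + 1/26.8)⁻¹ = 0.9473 kΩ.
V_A = 15.1 × 0.9473/15.75 = 0.9084 V.
I(R1) = V_A / R1 = 0.9084/1.22 = 0.7446 mA.
(Check via current divider: I_total = 0.9589 mA; share G_k/ΣG = 0.7765 → same result.)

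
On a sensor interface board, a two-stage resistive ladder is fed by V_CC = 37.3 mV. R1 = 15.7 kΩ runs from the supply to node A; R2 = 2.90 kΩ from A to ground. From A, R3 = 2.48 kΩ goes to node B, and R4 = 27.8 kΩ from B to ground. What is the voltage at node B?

Node A sees R2 in parallel with the series input of stage 2, R3 + R4 = 30.28 kΩ.
Effective lower resistance at A: R2 ‖ 30.28 = 2.647 kΩ.
V_A = 37.3 × 2.647/(15.7 + 2.647) = 5.381 mV.
V_B = V_A × 0.9181 = 4.940 mV.

V_B ≈ 4.94 mV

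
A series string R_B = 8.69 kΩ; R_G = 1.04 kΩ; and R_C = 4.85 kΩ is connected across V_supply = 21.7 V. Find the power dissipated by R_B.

P ≈ 19.2 mW

The common current is I = 21.7/14.58 = 1.488 mA.
P(R_B) = I²·R_B = (1.488)² × 8.69 = 19.25 mW.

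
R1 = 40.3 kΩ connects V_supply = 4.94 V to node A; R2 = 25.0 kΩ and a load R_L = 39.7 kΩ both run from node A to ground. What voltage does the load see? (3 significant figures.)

V_out ≈ 1.36 V

The load sits in parallel with R2, giving an effective lower resistance R2' = R2·R_L/(R2+R_L) = 15.34 kΩ.
Then V_out = V_supply · R2'/(R1 + R2') = 4.94 × 15.34/55.64 = 1.362 V.
(Unloaded it would be 1.89 V; the load pulls it down.)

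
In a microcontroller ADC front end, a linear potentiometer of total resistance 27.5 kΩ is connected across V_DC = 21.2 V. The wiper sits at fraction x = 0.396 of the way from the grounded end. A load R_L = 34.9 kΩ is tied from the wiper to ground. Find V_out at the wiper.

Split the track: R_lower = x·R_p = 10.89 kΩ, R_upper = (1−x)·R_p = 16.61 kΩ.
(x·R_p) ‖ R_L = 8.300 kΩ.
Then V_out = V_DC · 8.300/(16.61 + 8.300) = 7.064 V.
(Unloaded: V_out = x·V_DC = 8.40 V.)

V_out ≈ 7.06 V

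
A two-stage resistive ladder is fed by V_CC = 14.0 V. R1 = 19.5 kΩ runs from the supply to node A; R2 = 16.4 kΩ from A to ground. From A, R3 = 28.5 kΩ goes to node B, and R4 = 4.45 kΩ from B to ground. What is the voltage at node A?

Looking into the second stage from A: R3 + R4 = 32.95 kΩ appears in parallel with R2.
Effective lower resistance at A: R2 ‖ 32.95 = 10.95 kΩ.
V_A = 14.0 × 10.95/(19.5 + 10.95) = 5.034 V.

V_A ≈ 5.03 V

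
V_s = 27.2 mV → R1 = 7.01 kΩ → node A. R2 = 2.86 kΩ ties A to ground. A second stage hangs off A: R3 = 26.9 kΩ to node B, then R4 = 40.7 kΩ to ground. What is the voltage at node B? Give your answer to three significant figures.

Looking into the second stage from A: R3 + R4 = 67.60 kΩ appears in parallel with R2.
Effective lower resistance at A: R2 ‖ 67.60 = 2.744 kΩ.
V_A = 27.2 × 2.744/(7.01 + 2.744) = 7.652 mV.
Stage 2 is unloaded, so V_B = V_A · R4/(R3+R4) = 7.652 × 40.7/67.60 = 4.607 mV.

V_B ≈ 4.61 mV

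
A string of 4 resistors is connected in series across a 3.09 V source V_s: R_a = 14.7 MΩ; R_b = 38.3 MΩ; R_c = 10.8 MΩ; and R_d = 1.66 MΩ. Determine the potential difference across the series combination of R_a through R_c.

ΣR = 14.7 + 38.3 + 10.8 + 1.66 = 65.46 MΩ.
R_{R_a..R_c} = 14.7 + 38.3 + 10.8 = 63.80 MΩ.
V = V_s · R/ΣR = 3.09 × 0.9746 = 3.012 V.

V ≈ 3.01 V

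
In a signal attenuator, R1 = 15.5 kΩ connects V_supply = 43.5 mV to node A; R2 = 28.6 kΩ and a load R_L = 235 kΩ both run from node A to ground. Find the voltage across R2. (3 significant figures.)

V_out ≈ 27.1 mV

First combine the lower leg with the load: R2 ‖ R_L = 25.50 kΩ.
Voltage divider with the loaded lower leg: V_out = 43.5 × 25.50/(15.5 + 25.50) = 43.5 × 0.6219 = 27.05 mV.
(Unloaded it would be 28.2 mV; the load pulls it down.)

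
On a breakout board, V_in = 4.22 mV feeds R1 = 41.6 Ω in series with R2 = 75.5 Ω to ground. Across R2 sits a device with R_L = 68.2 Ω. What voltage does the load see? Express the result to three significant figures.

V_out ≈ 1.95 mV

First combine the lower leg with the load: R2 ‖ R_L = 35.83 Ω.
Now apply the divider: V_out = 4.22 × 0.4628 = 1.953 mV.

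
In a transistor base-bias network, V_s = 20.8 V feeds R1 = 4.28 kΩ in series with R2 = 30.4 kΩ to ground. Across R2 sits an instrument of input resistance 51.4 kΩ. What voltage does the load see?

V_out ≈ 17.0 V

First combine the lower leg with the load: R2 ‖ R_L = 19.10 kΩ.
Then V_out = V_s · R2'/(R1 + R2') = 20.8 × 19.10/23.38 = 16.99 V.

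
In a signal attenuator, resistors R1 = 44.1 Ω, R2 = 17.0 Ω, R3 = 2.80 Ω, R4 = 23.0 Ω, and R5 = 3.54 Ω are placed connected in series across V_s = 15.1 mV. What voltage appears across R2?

V ≈ 2.84 mV

ΣR = 44.1 + 17.0 + 2.80 + 23.0 + 3.54 = 90.44 Ω.
By the voltage-divider rule, V = 15.1 × 17.00/90.44 = 2.838 mV.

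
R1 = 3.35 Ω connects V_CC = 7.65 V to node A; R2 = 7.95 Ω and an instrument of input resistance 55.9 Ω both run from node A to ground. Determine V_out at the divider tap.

The load sits in parallel with R2, giving an effective lower resistance R2' = R2·R_L/(R2+R_L) = 6.960 Ω.
Voltage divider with the loaded lower leg: V_out = 7.65 × 6.960/(3.35 + 6.960) = 7.65 × 0.6751 = 5.164 V.
(Unloaded it would be 5.38 V; the load pulls it down.)

V_out ≈ 5.16 V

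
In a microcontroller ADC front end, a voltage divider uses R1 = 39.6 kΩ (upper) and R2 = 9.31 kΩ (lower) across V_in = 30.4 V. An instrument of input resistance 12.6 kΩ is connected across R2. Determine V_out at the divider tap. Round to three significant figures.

R2 ‖ R_L = (9.31 × 12.6)/(9.31 + 12.6) = 5.354 kΩ.
Voltage divider with the loaded lower leg: V_out = 30.4 × 5.354/(39.6 + 5.354) = 30.4 × 0.1191 = 3.621 V.

V_out ≈ 3.62 V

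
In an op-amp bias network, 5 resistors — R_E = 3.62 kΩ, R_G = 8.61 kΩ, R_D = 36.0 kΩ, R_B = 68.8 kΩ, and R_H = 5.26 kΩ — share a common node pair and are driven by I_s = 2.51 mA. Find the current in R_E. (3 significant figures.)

ΣG = 1/3.62 + 1/8.61 + 1/36.0 + 1/68.8 + 1/5.26 = 0.6248.
Current divider: I(R_E) = I_s · G_k/ΣG = 2.51 × (0.2762/0.6248) = 2.51 × 0.4421 = 1.110 mA.

I ≈ 1.11 mA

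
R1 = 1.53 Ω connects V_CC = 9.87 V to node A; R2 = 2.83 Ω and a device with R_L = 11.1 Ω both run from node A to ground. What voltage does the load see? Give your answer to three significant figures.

The load sits in parallel with R2, giving an effective lower resistance R2' = R2·R_L/(R2+R_L) = 2.255 Ω.
Now apply the divider: V_out = 9.87 × 0.5958 = 5.880 V.
(Unloaded it would be 6.41 V; the load pulls it down.)

V_out ≈ 5.88 V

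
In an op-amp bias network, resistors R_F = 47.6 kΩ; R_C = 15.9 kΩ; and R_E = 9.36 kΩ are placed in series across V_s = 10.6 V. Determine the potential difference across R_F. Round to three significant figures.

ΣR = 47.6 + 15.9 + 9.36 = 72.86 kΩ.
V = V_s · R/ΣR = 10.6 × 0.6533 = 6.925 V.

V ≈ 6.93 V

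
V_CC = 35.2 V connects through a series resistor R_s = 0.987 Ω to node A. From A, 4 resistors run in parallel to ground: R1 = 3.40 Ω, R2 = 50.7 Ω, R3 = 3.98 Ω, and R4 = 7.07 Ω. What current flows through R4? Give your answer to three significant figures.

Parallel bank: R_p = 1/(1/3.40 + 1/50.7 + 1/3.98 + 1/7.07) = 1.415 Ω.
V_A = 35.2 × 1.415/2.402 = 20.74 V.
I(R4) = V_A / R4 = 20.74/7.07 = 2.933 A.
(Check via current divider: I_total = 14.65 A; share G_k/ΣG = 0.2002 → same result.)

I ≈ 2.93 A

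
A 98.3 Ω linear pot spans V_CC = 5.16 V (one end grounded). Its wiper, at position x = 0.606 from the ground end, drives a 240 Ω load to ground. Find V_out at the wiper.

Lower segment x·R_p = 59.57 Ω; upper segment (1−x)·R_p = 38.73 Ω.
(x·R_p) ‖ R_L = 47.72 Ω.
V_out = 5.16 × 47.72/(38.73 + 47.72) = 2.848 V.

V_out ≈ 2.85 V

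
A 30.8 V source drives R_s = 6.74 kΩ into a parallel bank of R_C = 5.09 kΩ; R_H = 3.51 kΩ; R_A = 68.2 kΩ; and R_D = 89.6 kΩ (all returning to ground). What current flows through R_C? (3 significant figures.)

Parallel bank: R_p = 1/(1/5.09 + 1/3.51 + 1/68.2 + 1/89.6) = 1.972 kΩ.
V_A = 30.8 × 1.972/8.712 = 6.971 V.
Branch current I = V_A/R_C = 6.971/5.09 = 1.370 mA.

I ≈ 1.37 mA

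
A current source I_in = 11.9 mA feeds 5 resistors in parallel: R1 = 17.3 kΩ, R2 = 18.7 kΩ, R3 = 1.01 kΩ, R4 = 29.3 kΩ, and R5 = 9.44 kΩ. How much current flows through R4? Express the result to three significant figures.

ΣG = 1/17.3 + 1/18.7 + 1/1.01 + 1/29.3 + 1/9.44 = 1.241.
R4 takes the fraction G_k/ΣG = 0.03413/1.241 = 0.02749, so I = 11.9 × 0.02749 = 0.3272 mA.

I ≈ 0.327 mA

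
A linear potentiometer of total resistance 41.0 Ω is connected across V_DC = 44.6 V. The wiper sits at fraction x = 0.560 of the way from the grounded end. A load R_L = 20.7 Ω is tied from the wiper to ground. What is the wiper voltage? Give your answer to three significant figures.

V_out ≈ 16.8 V

The pot divides into 18.04 Ω above the wiper and 22.96 Ω below.
Lower segment in parallel with the load: 22.96 ‖ 20.7 = 10.89 Ω.
Then V_out = V_DC · 10.89/(18.04 + 10.89) = 16.78 V.
(Unloaded: V_out = x·V_DC = 25.0 V.)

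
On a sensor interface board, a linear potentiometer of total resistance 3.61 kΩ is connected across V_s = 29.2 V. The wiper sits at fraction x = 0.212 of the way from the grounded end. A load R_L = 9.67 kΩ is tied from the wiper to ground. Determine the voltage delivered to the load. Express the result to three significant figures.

V_out ≈ 5.83 V

The pot divides into 2.845 kΩ above the wiper and 0.7653 kΩ below.
(x·R_p) ‖ R_L = 0.7092 kΩ.
V_out = 29.2 × 0.7092/(2.845 + 0.7092) = 5.827 V.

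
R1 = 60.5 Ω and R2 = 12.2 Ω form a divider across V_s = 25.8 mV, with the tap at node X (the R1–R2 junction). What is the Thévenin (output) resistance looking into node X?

R_th ≈ 10.2 Ω

Looking into X with the source shorted: R_th = R1·R2/(R1+R2) = 60.50 × 12.2/72.70 = 10.15 Ω.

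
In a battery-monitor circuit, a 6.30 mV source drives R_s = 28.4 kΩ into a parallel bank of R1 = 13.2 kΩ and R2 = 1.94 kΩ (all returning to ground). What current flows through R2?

Combine the parallel branches: R_p = (1/13.2 + 1/1.94)⁻¹ = 1.691 kΩ.
V_A = 6.30 × 1.691/30.09 = 0.3541 mV.
Branch current I = V_A/R2 = 0.3541/1.94 = 0.1825 µA.
(Equivalently: I_total = 0.2094 µA, then current-divider fraction G_k/ΣG = 0.8719.)

I ≈ 0.183 µA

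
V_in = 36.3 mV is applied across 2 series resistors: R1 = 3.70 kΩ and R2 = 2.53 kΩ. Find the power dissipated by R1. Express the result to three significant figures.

P ≈ 126 nW

The common current is I = 36.3/6.230 = 5.827 µA.
P = I²R = 33.95 × 3.70 = 125.6 nW.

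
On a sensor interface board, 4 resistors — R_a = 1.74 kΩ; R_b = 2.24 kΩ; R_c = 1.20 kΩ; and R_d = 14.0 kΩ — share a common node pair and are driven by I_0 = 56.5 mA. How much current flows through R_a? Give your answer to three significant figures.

Conductances: ΣG = 1/1.74 + 1/2.24 + 1/1.20 + 1/14.0 = 1.926 (1/kΩ).
By the current-divider rule, I = I_0 · G_k/ΣG = 56.5 × 0.2984 = 16.86 mA.

I ≈ 16.9 mA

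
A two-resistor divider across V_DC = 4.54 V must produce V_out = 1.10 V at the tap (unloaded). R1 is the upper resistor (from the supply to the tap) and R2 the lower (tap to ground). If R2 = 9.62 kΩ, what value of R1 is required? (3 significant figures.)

R1 ≈ 30.1 kΩ

Required fraction k = V_out/V_DC = 0.2423.
Rearranging, R1 = R2·(1−k)/k = 9.62 × 3.127 = 30.08 kΩ.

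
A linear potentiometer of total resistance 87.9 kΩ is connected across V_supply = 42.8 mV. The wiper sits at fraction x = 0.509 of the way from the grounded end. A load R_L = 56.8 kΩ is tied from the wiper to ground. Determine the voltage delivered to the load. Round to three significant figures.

Split the track: R_lower = x·R_p = 44.74 kΩ, R_upper = (1−x)·R_p = 43.16 kΩ.
Lower segment in parallel with the load: 44.74 ‖ 56.8 = 25.03 kΩ.
V_out = 42.8 × 25.03/(43.16 + 25.03) = 15.71 mV.

V_out ≈ 15.7 mV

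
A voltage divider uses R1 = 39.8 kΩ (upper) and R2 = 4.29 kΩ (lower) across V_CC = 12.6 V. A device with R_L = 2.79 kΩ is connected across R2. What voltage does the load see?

V_out ≈ 0.513 V

The load sits in parallel with R2, giving an effective lower resistance R2' = R2·R_L/(R2+R_L) = 1.691 kΩ.
Then V_out = V_CC · R2'/(R1 + R2') = 12.6 × 1.691/41.49 = 0.5134 V.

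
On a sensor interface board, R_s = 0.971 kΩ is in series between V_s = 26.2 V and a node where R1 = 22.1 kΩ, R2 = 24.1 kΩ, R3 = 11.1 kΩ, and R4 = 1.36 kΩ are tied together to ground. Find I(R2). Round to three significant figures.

I ≈ 0.577 mA

Equivalent of the parallel group: R_p = 1.096 kΩ.
V_A = 26.2 × 1.096/2.067 = 13.89 V.
Branch current I = V_A/R2 = 13.89/24.1 = 0.5765 mA.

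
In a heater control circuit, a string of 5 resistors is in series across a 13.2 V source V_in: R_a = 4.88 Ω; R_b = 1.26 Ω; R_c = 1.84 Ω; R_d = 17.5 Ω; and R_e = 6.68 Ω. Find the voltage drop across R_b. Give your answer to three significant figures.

V ≈ 0.517 V

ΣR = 4.88 + 1.26 + 1.84 + 17.5 + 6.68 = 32.16 Ω.
Voltage divider: V = V_in · (1.260 / 32.16) = 13.2 × 0.03918 = 0.5172 V.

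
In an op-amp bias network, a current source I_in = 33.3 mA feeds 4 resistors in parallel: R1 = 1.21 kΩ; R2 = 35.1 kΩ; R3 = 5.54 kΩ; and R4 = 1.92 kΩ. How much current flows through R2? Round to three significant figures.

ΣG = 1/1.21 + 1/35.1 + 1/5.54 + 1/1.92 = 1.556.
Current divider: I(R2) = I_in · G_k/ΣG = 33.3 × (0.02849/1.556) = 33.3 × 0.01831 = 0.6096 mA.

I ≈ 0.610 mA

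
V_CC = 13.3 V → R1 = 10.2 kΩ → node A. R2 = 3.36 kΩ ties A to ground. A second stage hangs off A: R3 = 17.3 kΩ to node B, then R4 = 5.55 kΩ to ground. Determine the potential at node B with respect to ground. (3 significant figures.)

V_B ≈ 0.721 V

Looking into the second stage from A: R3 + R4 = 22.85 kΩ appears in parallel with R2.
Effective lower resistance at A: R2 ‖ 22.85 = 2.929 kΩ.
V_A = 13.3 × 2.929/(10.2 + 2.929) = 2.967 V.
V_B = V_A × 0.2429 = 0.7207 V.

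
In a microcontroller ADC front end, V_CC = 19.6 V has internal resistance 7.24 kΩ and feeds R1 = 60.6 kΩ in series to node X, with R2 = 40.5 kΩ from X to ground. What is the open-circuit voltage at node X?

V_th ≈ 7.33 V

R1' = 7.24 + 60.6 = 67.84 kΩ (source resistance + R1).
With X open, the divider is unloaded: V_th = 19.6 × 40.5/108.3 = 7.327 V.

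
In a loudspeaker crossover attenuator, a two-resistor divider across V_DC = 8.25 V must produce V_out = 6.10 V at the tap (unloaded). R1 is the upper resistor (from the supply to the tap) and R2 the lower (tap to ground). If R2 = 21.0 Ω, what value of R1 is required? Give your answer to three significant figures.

R1 ≈ 7.40 Ω

V_out/V_DC = R2/(R1+R2) = 0.7394.
So R1 = R2 · (V_DC/V_out − 1) = 21.0 × (8.25/6.10 − 1) = 21.0 × 0.3525 = 7.402 Ω.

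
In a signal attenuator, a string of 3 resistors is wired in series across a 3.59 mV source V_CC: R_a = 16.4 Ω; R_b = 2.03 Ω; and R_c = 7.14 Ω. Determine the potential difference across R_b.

V ≈ 0.285 mV

Total series resistance ΣR = 16.4 + 2.03 + 7.14 = 25.57 Ω.
Voltage divider: V = V_CC · (2.030 / 25.57) = 3.59 × 0.07939 = 0.2850 mV.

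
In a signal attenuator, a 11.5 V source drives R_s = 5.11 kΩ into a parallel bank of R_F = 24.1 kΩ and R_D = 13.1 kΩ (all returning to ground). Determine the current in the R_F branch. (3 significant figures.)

I ≈ 0.298 mA

Equivalent of the parallel group: R_p = 8.487 kΩ.
Node voltage V_A = V_in · R_p/(R_s + R_p) = 11.5 × 0.6242 = 7.178 V.
I(R_F) = V_A / R_F = 7.178/24.1 = 0.2978 mA.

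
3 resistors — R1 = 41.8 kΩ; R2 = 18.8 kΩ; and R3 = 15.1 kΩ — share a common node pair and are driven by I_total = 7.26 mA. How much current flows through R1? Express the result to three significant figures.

I ≈ 1.21 mA

Total conductance ΣG = 1/41.8 + 1/18.8 + 1/15.1 = 0.1433 (units of 1/kΩ).
Current divider: I(R1) = I_total · G_k/ΣG = 7.26 × (0.02392/0.1433) = 7.26 × 0.1669 = 1.212 mA.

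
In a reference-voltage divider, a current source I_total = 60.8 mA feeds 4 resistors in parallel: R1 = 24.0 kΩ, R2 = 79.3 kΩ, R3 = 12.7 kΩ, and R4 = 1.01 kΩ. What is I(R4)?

ΣG = 1/24.0 + 1/79.3 + 1/12.7 + 1/1.01 = 1.123.
Current divider: I(R4) = I_total · G_k/ΣG = 60.8 × (0.9901/1.123) = 60.8 × 0.8816 = 53.60 mA.

I ≈ 53.6 mA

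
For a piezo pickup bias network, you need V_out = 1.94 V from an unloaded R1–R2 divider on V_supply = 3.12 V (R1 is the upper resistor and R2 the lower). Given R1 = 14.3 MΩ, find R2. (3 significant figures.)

R2 ≈ 23.5 MΩ

Required fraction k = V_out/V_supply = 0.6218.
R2 = R1 · 0.6218/(1 − 0.6218) = 23.51 MΩ.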